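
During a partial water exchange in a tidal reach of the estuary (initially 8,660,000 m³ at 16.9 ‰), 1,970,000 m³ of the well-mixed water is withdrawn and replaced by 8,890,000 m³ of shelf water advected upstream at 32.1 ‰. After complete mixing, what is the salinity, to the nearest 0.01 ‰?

25.57 ‰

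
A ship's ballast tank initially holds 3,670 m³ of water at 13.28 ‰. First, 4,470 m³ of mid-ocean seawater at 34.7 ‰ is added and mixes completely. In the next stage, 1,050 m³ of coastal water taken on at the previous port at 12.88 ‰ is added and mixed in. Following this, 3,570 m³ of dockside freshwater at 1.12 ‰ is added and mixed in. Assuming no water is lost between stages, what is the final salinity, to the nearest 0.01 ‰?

Weighted by volume,
Initial salt = 3,670×13.28 = 48,737.6
After stage 1: salt = 48,737.6 + 4,470×34.7 = 203,846.6; volume = 8,140 m³; S = 25.043 ‰
After stage 2: salt = 203,846.6 + 1,050×12.88 = 217,370.6; volume = 9,190 m³; S = 23.653 ‰
After stage 3: salt = 217,370.6 + 3,570×1.12 = 221,369; volume = 12,760 m³
S = 221,369 / 12,760 = 17.3487 ‰

17.35 ‰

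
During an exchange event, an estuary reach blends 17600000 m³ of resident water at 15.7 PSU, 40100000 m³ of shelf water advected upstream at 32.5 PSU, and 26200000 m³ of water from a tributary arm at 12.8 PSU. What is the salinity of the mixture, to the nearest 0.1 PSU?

22.8 PSU

Conserving salt mass:
salt = 17,600,000×15.7 + 40,100,000×32.5 + 26,200,000×12.8 = 276,320,000 + 1,303,250,000 + 335,360,000 = 1,914,930,000
volume = 17,600,000 + 40,100,000 + 26,200,000 = 83,900,000 m³
S = 1,914,930,000 / 83,900,000 = 22.824 PSU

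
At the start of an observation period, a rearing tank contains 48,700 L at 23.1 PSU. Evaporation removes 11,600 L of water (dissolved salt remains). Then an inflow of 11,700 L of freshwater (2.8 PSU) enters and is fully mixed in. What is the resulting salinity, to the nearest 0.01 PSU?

23.72 PSU

After evaporation: salt = 48,700×23.1 = 1,124,970; volume = 48,700 − 11,600 = 37,100 L
After mixing: salt = 1,124,970 + 11,700×2.8 = 1,157,730; volume = 37,100 + 11,700 = 48,800 L
S = 1,157,730 / 48,800 = 23.724 PSU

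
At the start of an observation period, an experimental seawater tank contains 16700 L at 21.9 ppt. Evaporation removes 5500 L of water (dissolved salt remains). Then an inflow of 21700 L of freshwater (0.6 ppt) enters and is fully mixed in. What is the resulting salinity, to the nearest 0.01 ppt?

After evaporation: salt = 16,700×21.9 = 365,730; volume = 16,700 − 5,500 = 11,200 L
After mixing: salt = 365,730 + 21,700×0.6 = 378,750; volume = 11,200 + 21,700 = 32,900 L
S = 378,750 / 32,900 = 11.5122 ppt

11.51 ppt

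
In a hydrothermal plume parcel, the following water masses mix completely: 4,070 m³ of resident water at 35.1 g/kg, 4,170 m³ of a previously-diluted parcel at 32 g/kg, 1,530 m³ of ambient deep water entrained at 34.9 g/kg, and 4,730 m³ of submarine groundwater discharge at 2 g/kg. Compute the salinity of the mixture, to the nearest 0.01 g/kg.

23.39 g/kg

Conserving salt mass:
salt = 4,070×35.1 + 4,170×32 + 1,530×34.9 + 4,730×2 = 142,857 + 133,440 + 53,397 + 9,460 = 339,154
volume = 4,070 + 4,170 + 1,530 + 4,730 = 14,500 m³
S = 339,154 / 14,500 = 23.3899 g/kg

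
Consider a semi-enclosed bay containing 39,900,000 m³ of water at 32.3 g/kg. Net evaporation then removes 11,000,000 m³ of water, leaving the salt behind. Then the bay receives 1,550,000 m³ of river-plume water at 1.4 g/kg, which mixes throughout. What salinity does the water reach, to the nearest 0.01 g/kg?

After evaporation: salt = 39,900,000×32.3 = 1,288,770,000; volume = 39,900,000 − 11,000,000 = 28,900,000 m³
After mixing: salt = 1,288,770,000 + 1,550,000×1.4 = 1,290,940,000; volume = 28,900,000 + 1,550,000 = 30,450,000 m³
S = 1,290,940,000 / 30,450,000 = 42.3954 g/kg

42.40 g/kg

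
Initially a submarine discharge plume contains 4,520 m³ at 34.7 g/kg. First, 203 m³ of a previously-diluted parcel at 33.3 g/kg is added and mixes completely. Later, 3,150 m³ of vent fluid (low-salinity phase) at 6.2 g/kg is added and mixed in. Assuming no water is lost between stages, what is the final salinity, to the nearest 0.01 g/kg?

23.26 g/kg

Mass of salt is conserved:
Initial salt = 4,520×34.7 = 156,844
After stage 1: salt = 156,844 + 203×33.3 = 163,603.9; volume = 4,723 m³; S = 34.64 g/kg
After stage 2: salt = 163,603.9 + 3,150×6.2 = 183,133.9; volume = 7,873 m³
S = 183,133.9 / 7,873 = 23.261 g/kg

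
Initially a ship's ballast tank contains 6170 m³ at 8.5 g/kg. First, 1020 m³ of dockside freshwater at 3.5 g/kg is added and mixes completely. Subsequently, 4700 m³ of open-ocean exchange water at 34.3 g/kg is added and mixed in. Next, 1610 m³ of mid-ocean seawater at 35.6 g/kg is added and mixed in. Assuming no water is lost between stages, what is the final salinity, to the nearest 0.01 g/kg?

By conservation of dissolved salt,
Initial salt = 6,170×8.5 = 52,445
After stage 1: salt = 52,445 + 1,020×3.5 = 56,015; volume = 7,190 m³; S = 7.791 g/kg
After stage 2: salt = 56,015 + 4,700×34.3 = 217,225; volume = 11,890 m³; S = 18.27 g/kg
After stage 3: salt = 217,225 + 1,610×35.6 = 274,541; volume = 13,500 m³
S = 274,541 / 13,500 = 20.3364 g/kg

20.34 g/kg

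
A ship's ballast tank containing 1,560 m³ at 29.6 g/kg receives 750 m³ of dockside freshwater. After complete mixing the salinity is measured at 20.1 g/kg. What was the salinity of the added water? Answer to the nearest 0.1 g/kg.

Salt balance: 1,560×29.6 + 750×S = 2,310×20.1
46,176 + 750·S = 46,431
S = (46,431 − 46,176) / 750 = 0.34 g/kg

0.3 g/kg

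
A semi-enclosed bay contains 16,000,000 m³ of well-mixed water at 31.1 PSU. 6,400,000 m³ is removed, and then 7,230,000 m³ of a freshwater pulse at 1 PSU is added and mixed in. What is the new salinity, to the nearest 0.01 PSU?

18.17 PSU

Remaining after removal: 9,600,000 m³ at 31.1 PSU (salt = 298,560,000)
After addition: salt = 298,560,000 + 7,230,000×1 = 305,790,000; volume = 16,830,000 m³
S = 305,790,000 / 16,830,000 = 18.1693 PSU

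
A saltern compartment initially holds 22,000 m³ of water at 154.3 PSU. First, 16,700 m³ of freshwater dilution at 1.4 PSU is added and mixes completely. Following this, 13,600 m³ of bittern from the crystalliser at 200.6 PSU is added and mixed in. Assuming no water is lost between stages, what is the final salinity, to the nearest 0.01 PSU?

117.52 PSU

Weighted by volume,
Initial salt = 22,000×154.3 = 3,394,600
After stage 1: salt = 3,394,600 + 16,700×1.4 = 3,417,980; volume = 38,700 m³; S = 88.32 PSU
After stage 2: salt = 3,417,980 + 13,600×200.6 = 6,146,140; volume = 52,300 m³
S = 6,146,140 / 52,300 = 117.517 PSU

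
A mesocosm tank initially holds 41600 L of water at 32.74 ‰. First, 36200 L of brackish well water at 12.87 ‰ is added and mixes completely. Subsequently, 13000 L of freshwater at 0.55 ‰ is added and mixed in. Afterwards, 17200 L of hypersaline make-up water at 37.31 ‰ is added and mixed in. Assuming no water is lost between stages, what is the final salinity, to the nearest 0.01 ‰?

22.93 ‰

Mass of salt is conserved:
Initial salt = 41,600×32.74 = 1,361,984
After stage 1: salt = 1,361,984 + 36,200×12.87 = 1,827,878; volume = 77,800 L; S = 23.495 ‰
After stage 2: salt = 1,827,878 + 13,000×0.55 = 1,835,028; volume = 90,800 L; S = 20.21 ‰
After stage 3: salt = 1,835,028 + 17,200×37.31 = 2,476,760; volume = 108,000 L
S = 2,476,760 / 108,000 = 22.933 ‰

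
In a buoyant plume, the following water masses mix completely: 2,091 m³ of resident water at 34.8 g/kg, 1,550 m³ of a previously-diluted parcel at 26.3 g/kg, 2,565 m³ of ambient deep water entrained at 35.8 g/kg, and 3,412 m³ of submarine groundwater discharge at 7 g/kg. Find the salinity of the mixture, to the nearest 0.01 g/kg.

Mass of salt is conserved:
salt = 2,091×34.8 + 1,550×26.3 + 2,565×35.8 + 3,412×7 = 72,766.8 + 40,765 + 91,827 + 23,884 = 229,242.8
volume = 2,091 + 1,550 + 2,565 + 3,412 = 9,618 m³
S = 229,242.8 / 9,618 = 23.8348 g/kg

23.83 g/kg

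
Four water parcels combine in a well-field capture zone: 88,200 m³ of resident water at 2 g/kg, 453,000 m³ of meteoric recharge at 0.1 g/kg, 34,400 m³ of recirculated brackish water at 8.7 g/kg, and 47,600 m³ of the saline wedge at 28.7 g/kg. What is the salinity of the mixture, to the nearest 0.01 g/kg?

3.03 g/kg

Mass of salt is conserved:
salt = 88,200×2 + 453,000×0.1 + 34,400×8.7 + 47,600×28.7 = 176,400 + 45,300 + 299,280 + 1,366,120 = 1,887,100
volume = 88,200 + 453,000 + 34,400 + 47,600 = 623,200 m³
S = 1,887,100 / 623,200 = 3.0281 g/kg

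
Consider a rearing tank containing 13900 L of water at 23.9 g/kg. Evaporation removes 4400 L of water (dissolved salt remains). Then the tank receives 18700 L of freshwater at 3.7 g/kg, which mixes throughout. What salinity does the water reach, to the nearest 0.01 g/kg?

After evaporation: salt = 13,900×23.9 = 332,210; volume = 13,900 − 4,400 = 9,500 L
After mixing: salt = 332,210 + 18,700×3.7 = 401,400; volume = 9,500 + 18,700 = 28,200 L
S = 401,400 / 28,200 = 14.234 g/kg

14.23 g/kg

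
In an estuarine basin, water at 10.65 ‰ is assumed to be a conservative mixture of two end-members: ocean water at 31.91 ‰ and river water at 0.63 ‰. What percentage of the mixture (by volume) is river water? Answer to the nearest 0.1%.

Let f be the freshwater fraction. Salt balance per unit volume:
f×0.63 + (1−f)×31.91 = 10.65
f = (31.91 − 10.65) / (31.91 − 0.63) = 21.26/31.28 = 0.6797

68.0%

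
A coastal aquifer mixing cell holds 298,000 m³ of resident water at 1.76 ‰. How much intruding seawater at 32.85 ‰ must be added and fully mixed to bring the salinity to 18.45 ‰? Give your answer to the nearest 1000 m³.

345000 m³

Salt balance: 298,000×1.76 + V×32.85 = (298,000+V)×18.45
524,480 + 32.85V = 5,498,100 + 18.45V
4,973,620 = 14.4V
V = 345,390.28 m³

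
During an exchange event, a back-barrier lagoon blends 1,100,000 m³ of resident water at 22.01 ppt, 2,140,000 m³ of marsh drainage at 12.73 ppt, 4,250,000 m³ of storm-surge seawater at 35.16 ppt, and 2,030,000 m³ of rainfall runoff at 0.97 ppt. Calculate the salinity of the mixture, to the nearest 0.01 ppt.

21.31 ppt

Mass of salt is conserved:
salt = 1,100,000×22.01 + 2,140,000×12.73 + 4,250,000×35.16 + 2,030,000×0.97 = 24,211,000 + 27,242,200 + 149,430,000 + 1,969,100 = 202,852,300
volume = 1,100,000 + 2,140,000 + 4,250,000 + 2,030,000 = 9,520,000 m³
S = 202,852,300 / 9,520,000 = 21.308 ppt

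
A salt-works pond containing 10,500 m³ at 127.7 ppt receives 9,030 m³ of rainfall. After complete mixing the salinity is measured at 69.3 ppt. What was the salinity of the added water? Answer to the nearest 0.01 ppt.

1.39 ppt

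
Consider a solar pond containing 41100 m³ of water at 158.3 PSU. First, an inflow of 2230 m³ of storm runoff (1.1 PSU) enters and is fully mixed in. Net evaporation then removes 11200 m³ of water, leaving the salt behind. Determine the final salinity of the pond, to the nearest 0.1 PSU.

After mixing: salt = 41,100×158.3 + 2,230×1.1 = 6,508,583; volume = 43,330 m³
After evaporation: salt unchanged = 6,508,583; volume = 43,330 − 11,200 = 32,130 m³
S = 6,508,583 / 32,130 = 202.5703 PSU

202.6 PSU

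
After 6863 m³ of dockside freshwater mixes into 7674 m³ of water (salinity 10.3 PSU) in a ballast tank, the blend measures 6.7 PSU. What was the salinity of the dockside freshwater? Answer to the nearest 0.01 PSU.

2.67 PSU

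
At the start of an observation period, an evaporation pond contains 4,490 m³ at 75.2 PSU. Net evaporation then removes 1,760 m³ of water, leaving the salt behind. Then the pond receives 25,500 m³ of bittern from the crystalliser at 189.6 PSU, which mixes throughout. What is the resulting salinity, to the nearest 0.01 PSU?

After evaporation: salt = 4,490×75.2 = 337,648; volume = 4,490 − 1,760 = 2,730 m³
After mixing: salt = 337,648 + 25,500×189.6 = 5,172,448; volume = 2,730 + 25,500 = 28,230 m³
S = 5,172,448 / 28,230 = 183.2252 PSU

183.23 PSU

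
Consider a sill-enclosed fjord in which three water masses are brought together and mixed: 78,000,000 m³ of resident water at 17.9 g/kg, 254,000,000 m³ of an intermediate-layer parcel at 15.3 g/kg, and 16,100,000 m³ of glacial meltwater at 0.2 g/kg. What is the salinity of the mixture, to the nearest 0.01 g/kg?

Weighted by volume,
salt = 78,000,000×17.9 + 254,000,000×15.3 + 16,100,000×0.2 = 1,396,200,000 + 3,886,200,000 + 3,220,000 = 5,285,620,000
volume = 78,000,000 + 254,000,000 + 16,100,000 = 348,100,000 m³
S = 5,285,620,000 / 348,100,000 = 15.1842 g/kg

15.18 g/kg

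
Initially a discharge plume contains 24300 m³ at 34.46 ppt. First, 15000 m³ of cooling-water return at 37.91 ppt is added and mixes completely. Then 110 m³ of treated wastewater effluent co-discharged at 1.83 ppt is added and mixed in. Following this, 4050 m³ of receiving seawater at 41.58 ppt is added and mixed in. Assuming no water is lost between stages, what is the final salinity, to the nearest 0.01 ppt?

36.23 ppt

Weighted by volume,
Initial salt = 24,300×34.46 = 837,378
After stage 1: salt = 837,378 + 15,000×37.91 = 1,406,028; volume = 39,300 m³; S = 35.777 ppt
After stage 2: salt = 1,406,028 + 110×1.83 = 1,406,229.3; volume = 39,410 m³; S = 35.682 ppt
After stage 3: salt = 1,406,229.3 + 4,050×41.58 = 1,574,628.3; volume = 43,460 m³
S = 1,574,628.3 / 43,460 = 36.2317 ppt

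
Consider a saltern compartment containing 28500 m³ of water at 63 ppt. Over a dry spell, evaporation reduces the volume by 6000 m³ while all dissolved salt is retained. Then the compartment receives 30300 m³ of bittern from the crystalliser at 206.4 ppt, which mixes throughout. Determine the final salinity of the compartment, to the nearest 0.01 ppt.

152.45 ppt

After evaporation: salt = 28,500×63 = 1,795,500; volume = 28,500 − 6,000 = 22,500 m³
After mixing: salt = 1,795,500 + 30,300×206.4 = 8,049,420; volume = 22,500 + 30,300 = 52,800 m³
S = 8,049,420 / 52,800 = 152.4511 ppt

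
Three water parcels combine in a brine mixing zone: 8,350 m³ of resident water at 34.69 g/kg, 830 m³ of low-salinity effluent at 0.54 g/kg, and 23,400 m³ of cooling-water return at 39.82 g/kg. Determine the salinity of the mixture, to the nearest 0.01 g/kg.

By conservation of dissolved salt,
salt = 8,350×34.69 + 830×0.54 + 23,400×39.82 = 289,661.5 + 448.2 + 931,788 = 1,221,897.7
volume = 8,350 + 830 + 23,400 = 32,580 m³
S = 1,221,897.7 / 32,580 = 37.5045 g/kg

37.50 g/kg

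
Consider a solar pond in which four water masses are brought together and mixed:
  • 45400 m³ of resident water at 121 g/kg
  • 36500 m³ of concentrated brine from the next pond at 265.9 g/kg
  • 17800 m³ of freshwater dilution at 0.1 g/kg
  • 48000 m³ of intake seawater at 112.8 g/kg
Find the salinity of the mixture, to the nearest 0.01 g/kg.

By conservation of dissolved salt,
salt = 45,400×121 + 36,500×265.9 + 17,800×0.1 + 48,000×112.8 = 5,493,400 + 9,705,350 + 1,780 + 5,414,400 = 20,614,930
volume = 45,400 + 36,500 + 17,800 + 48,000 = 147,700 m³
S = 20,614,930 / 147,700 = 139.573 g/kg

139.57 g/kg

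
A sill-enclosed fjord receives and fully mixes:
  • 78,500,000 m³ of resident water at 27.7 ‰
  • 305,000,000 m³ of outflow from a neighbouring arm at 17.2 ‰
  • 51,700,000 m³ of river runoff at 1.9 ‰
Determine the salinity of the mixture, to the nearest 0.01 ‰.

By conservation of dissolved salt,
salt = 78,500,000×27.7 + 305,000,000×17.2 + 51,700,000×1.9 = 2,174,450,000 + 5,246,000,000 + 98,230,000 = 7,518,680,000
volume = 78,500,000 + 305,000,000 + 51,700,000 = 435,200,000 m³
S = 7,518,680,000 / 435,200,000 = 17.2764 ‰

17.28 ‰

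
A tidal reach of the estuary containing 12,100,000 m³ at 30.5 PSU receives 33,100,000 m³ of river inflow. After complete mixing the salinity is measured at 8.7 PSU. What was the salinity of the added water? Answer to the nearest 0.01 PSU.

Salt balance: 12,100,000×30.5 + 33,100,000×S = 45,200,000×8.7
369,050,000 + 33,100,000·S = 393,240,000
S = (393,240,000 − 369,050,000) / 33,100,000 = 0.7308 PSU

0.73 PSU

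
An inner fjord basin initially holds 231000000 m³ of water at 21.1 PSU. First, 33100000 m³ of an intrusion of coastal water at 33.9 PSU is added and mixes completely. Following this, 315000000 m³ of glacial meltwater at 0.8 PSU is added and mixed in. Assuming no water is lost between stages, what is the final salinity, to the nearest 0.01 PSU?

10.79 PSU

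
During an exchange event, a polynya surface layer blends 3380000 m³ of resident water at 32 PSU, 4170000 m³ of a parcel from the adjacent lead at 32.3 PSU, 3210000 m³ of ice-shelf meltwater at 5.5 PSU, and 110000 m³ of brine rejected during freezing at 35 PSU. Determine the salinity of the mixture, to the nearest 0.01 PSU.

Mass of salt is conserved:
salt = 3,380,000×32 + 4,170,000×32.3 + 3,210,000×5.5 + 110,000×35 = 108,160,000 + 134,691,000 + 17,655,000 + 3,850,000 = 264,356,000
volume = 3,380,000 + 4,170,000 + 3,210,000 + 110,000 = 10,870,000 m³
S = 264,356,000 / 10,870,000 = 24.3198 PSU

24.32 PSU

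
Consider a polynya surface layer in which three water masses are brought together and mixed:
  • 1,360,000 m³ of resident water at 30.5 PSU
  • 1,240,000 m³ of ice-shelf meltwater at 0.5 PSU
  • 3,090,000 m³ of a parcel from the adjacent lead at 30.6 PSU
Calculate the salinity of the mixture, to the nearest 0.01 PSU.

Salt balance:
salt = 1,360,000×30.5 + 1,240,000×0.5 + 3,090,000×30.6 = 41,480,000 + 620,000 + 94,554,000 = 136,654,000
volume = 1,360,000 + 1,240,000 + 3,090,000 = 5,690,000 m³
S = 136,654,000 / 5,690,000 = 24.0165 PSU

24.02 PSU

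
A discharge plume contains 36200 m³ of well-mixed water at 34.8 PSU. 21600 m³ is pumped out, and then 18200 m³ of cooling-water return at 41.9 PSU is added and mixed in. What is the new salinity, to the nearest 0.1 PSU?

Remaining after removal: 14,600 m³ at 34.8 PSU (salt = 508,080)
After addition: salt = 508,080 + 18,200×41.9 = 1,270,660; volume = 32,800 m³
S = 1,270,660 / 32,800 = 38.7396 PSU

38.7 PSU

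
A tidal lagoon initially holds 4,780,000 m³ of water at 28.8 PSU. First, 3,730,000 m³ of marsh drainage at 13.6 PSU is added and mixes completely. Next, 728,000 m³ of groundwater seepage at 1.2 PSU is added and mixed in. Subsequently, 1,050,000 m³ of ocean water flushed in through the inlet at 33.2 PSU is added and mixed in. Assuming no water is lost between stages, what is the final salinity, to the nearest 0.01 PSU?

21.79 PSU

By conservation of dissolved salt,
Initial salt = 4,780,000×28.8 = 137,664,000
After stage 1: salt = 137,664,000 + 3,730,000×13.6 = 188,392,000; volume = 8,510,000 m³; S = 22.138 PSU
After stage 2: salt = 188,392,000 + 728,000×1.2 = 189,265,600; volume = 9,238,000 m³; S = 20.488 PSU
After stage 3: salt = 189,265,600 + 1,050,000×33.2 = 224,125,600; volume = 10,288,000 m³
S = 224,125,600 / 10,288,000 = 21.7851 PSU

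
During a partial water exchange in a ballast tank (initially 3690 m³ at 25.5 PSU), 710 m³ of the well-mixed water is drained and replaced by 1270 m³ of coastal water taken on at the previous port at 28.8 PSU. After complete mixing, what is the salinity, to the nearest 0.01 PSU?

26.49 PSU

Remaining after removal: 2,980 m³ at 25.5 PSU (salt = 75,990)
After addition: salt = 75,990 + 1,270×28.8 = 112,566; volume = 4,250 m³
S = 112,566 / 4,250 = 26.4861 PSU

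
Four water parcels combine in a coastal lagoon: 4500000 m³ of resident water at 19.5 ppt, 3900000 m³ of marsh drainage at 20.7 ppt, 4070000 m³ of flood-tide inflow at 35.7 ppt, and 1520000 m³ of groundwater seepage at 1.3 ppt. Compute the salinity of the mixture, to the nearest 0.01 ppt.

Weighted by volume,
salt = 4,500,000×19.5 + 3,900,000×20.7 + 4,070,000×35.7 + 1,520,000×1.3 = 87,750,000 + 80,730,000 + 145,299,000 + 1,976,000 = 315,755,000
volume = 4,500,000 + 3,900,000 + 4,070,000 + 1,520,000 = 13,990,000 m³
S = 315,755,000 / 13,990,000 = 22.5701 ppt

22.57 ppt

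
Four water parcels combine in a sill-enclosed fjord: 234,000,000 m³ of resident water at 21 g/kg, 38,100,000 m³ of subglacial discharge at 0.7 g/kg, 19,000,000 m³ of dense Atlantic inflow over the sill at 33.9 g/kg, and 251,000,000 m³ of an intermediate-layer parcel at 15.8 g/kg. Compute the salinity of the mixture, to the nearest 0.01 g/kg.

17.62 g/kg

Salt balance:
salt = 234,000,000×21 + 38,100,000×0.7 + 19,000,000×33.9 + 251,000,000×15.8 = 4,914,000,000 + 26,670,000 + 644,100,000 + 3,965,800,000 = 9,550,570,000
volume = 234,000,000 + 38,100,000 + 19,000,000 + 251,000,000 = 542,100,000 m³
S = 9,550,570,000 / 542,100,000 = 17.6177 g/kg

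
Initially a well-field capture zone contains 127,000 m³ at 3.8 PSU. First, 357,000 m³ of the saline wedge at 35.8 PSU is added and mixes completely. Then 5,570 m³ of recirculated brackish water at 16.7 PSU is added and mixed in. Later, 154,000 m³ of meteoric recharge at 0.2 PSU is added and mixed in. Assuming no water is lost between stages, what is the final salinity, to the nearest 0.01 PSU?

By conservation of dissolved salt,
Initial salt = 127,000×3.8 = 482,600
After stage 1: salt = 482,600 + 357,000×35.8 = 13,263,200; volume = 484,000 m³; S = 27.403 PSU
After stage 2: salt = 13,263,200 + 5,570×16.7 = 13,356,219; volume = 489,570 m³; S = 27.282 PSU
After stage 3: salt = 13,356,219 + 154,000×0.2 = 13,387,019; volume = 643,570 m³
S = 13,387,019 / 643,570 = 20.8012 PSU

20.80 PSU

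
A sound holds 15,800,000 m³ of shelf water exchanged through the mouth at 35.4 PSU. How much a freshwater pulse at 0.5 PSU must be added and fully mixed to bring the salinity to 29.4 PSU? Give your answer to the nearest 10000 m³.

Salt balance: 15,800,000×35.4 + V×0.5 = (15,800,000+V)×29.4
559,320,000 + 0.5V = 464,520,000 + 29.4V
94,800,000 = 28.9V
V = 3,280,276.82 m³

3280000 m³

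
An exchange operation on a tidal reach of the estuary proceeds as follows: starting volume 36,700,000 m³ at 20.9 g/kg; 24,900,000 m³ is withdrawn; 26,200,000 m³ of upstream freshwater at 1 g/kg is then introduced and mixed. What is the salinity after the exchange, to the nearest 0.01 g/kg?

Remaining after removal: 11,800,000 m³ at 20.9 g/kg (salt = 246,620,000)
After addition: salt = 246,620,000 + 26,200,000×1 = 272,820,000; volume = 38,000,000 m³
S = 272,820,000 / 38,000,000 = 7.1795 g/kg

7.18 g/kg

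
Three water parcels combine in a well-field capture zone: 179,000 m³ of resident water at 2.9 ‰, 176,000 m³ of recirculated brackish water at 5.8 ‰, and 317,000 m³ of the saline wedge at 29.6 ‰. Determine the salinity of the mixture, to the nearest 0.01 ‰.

16.25 ‰

Salt balance:
salt = 179,000×2.9 + 176,000×5.8 + 317,000×29.6 = 519,100 + 1,020,800 + 9,383,200 = 10,923,100
volume = 179,000 + 176,000 + 317,000 = 672,000 m³
S = 10,923,100 / 672,000 = 16.2546 ‰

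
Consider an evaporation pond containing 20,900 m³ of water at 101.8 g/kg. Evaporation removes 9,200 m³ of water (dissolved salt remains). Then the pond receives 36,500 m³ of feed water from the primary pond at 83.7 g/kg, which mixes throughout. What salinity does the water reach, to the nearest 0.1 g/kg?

107.5 g/kg

After evaporation: salt = 20,900×101.8 = 2,127,620; volume = 20,900 − 9,200 = 11,700 m³
After mixing: salt = 2,127,620 + 36,500×83.7 = 5,182,670; volume = 11,700 + 36,500 = 48,200 m³
S = 5,182,670 / 48,200 = 107.5243 g/kg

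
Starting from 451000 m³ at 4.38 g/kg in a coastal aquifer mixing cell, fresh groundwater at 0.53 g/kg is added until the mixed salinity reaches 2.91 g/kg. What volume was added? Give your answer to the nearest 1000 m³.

279000 m³

Salt balance: 451,000×4.38 + V×0.53 = (451,000+V)×2.91
1,975,380 + 0.53V = 1,312,410 + 2.91V
662,970 = 2.38V
V = 278,558.82 m³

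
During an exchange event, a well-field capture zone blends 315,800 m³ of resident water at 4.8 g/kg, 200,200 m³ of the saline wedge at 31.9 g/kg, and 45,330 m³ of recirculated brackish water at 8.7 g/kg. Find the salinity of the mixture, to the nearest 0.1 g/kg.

Conserving salt mass:
salt = 315,800×4.8 + 200,200×31.9 + 45,330×8.7 = 1,515,840 + 6,386,380 + 394,371 = 8,296,591
volume = 315,800 + 200,200 + 45,330 = 561,330 m³
S = 8,296,591 / 561,330 = 14.78 g/kg

14.8 g/kg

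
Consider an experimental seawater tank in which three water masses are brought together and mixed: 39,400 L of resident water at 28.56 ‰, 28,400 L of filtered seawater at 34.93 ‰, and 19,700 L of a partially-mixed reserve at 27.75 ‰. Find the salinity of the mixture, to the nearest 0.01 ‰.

30.45 ‰

By conservation of dissolved salt,
salt = 39,400×28.56 + 28,400×34.93 + 19,700×27.75 = 1,125,264 + 992,012 + 546,675 = 2,663,951
volume = 39,400 + 28,400 + 19,700 = 87,500 L
S = 2,663,951 / 87,500 = 30.4452 ‰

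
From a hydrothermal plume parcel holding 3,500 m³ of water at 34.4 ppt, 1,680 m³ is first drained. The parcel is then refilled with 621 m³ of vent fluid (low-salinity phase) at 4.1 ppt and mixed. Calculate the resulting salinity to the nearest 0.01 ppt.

Remaining after removal: 1,820 m³ at 34.4 ppt (salt = 62,608)
After addition: salt = 62,608 + 621×4.1 = 65,154.1; volume = 2,441 m³
S = 65,154.1 / 2,441 = 26.6916 ppt

26.69 ppt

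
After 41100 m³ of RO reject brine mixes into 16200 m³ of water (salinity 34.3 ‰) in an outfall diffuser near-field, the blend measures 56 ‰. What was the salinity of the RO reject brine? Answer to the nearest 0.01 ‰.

64.55 ‰

Salt balance: 16,200×34.3 + 41,100×S = 57,300×56
555,660 + 41,100·S = 3,208,800
S = (3,208,800 − 555,660) / 41,100 = 64.5533 ‰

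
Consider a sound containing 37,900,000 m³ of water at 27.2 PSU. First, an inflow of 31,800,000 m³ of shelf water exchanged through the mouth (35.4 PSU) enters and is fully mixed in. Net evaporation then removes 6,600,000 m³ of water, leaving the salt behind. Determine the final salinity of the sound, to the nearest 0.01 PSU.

After mixing: salt = 37,900,000×27.2 + 31,800,000×35.4 = 2,156,600,000; volume = 69,700,000 m³
After evaporation: salt unchanged = 2,156,600,000; volume = 69,700,000 − 6,600,000 = 63,100,000 m³
S = 2,156,600,000 / 63,100,000 = 34.1775 PSU

34.18 PSU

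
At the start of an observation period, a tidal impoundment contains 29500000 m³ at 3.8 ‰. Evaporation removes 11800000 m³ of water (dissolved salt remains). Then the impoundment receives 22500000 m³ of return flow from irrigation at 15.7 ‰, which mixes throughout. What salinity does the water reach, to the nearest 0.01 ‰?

After evaporation: salt = 29,500,000×3.8 = 112,100,000; volume = 29,500,000 − 11,800,000 = 17,700,000 m³
After mixing: salt = 112,100,000 + 22,500,000×15.7 = 465,350,000; volume = 17,700,000 + 22,500,000 = 40,200,000 m³
S = 465,350,000 / 40,200,000 = 11.5759 ‰

11.58 ‰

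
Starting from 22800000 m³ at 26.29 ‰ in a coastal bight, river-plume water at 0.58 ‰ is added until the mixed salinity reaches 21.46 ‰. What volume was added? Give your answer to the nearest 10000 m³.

5270000 m³

Salt balance: 22,800,000×26.29 + V×0.58 = (22,800,000+V)×21.46
599,412,000 + 0.58V = 489,288,000 + 21.46V
110,124,000 = 20.88V
V = 5,274,137.93 m³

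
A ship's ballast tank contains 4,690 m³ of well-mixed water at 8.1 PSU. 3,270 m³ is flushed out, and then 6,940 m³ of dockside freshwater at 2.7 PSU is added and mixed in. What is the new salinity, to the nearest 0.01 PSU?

3.62 PSU

Remaining after removal: 1,420 m³ at 8.1 PSU (salt = 11,502)
After addition: salt = 11,502 + 6,940×2.7 = 30,240; volume = 8,360 m³
S = 30,240 / 8,360 = 3.6172 PSU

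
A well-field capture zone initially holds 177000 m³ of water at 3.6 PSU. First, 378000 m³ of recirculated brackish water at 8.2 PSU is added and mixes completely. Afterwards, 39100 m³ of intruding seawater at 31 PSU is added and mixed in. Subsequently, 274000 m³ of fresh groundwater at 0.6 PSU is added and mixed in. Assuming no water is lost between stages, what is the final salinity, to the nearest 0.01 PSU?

5.89 PSU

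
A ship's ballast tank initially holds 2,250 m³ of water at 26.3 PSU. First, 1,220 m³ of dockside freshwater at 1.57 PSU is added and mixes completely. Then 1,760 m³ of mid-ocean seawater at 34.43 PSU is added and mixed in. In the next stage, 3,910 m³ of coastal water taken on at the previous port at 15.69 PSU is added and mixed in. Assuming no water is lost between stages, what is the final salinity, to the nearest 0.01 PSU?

Salt balance:
Initial salt = 2,250×26.3 = 59,175
After stage 1: salt = 59,175 + 1,220×1.57 = 61,090.4; volume = 3,470 m³; S = 17.605 PSU
After stage 2: salt = 61,090.4 + 1,760×34.43 = 121,687.2; volume = 5,230 m³; S = 23.267 PSU
After stage 3: salt = 121,687.2 + 3,910×15.69 = 183,035.1; volume = 9,140 m³
S = 183,035.1 / 9,140 = 20.0257 PSU

20.03 PSU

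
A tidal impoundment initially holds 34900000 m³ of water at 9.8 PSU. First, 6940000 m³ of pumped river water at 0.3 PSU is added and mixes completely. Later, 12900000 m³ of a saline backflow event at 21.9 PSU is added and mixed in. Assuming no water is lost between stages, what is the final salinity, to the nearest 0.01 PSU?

11.45 PSU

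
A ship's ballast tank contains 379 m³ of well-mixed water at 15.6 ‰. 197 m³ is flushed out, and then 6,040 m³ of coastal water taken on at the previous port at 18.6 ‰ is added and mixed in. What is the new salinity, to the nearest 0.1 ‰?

Remaining after removal: 182 m³ at 15.6 ‰ (salt = 2,839.2)
After addition: salt = 2,839.2 + 6,040×18.6 = 115,183.2; volume = 6,222 m³
S = 115,183.2 / 6,222 = 18.5122 ‰

18.5 ‰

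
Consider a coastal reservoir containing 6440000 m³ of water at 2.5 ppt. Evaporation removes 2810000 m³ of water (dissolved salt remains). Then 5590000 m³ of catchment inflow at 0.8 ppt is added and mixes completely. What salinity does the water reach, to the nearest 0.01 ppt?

After evaporation: salt = 6,440,000×2.5 = 16,100,000; volume = 6,440,000 − 2,810,000 = 3,630,000 m³
After mixing: salt = 16,100,000 + 5,590,000×0.8 = 20,572,000; volume = 3,630,000 + 5,590,000 = 9,220,000 m³
S = 20,572,000 / 9,220,000 = 2.2312 ppt

2.23 ppt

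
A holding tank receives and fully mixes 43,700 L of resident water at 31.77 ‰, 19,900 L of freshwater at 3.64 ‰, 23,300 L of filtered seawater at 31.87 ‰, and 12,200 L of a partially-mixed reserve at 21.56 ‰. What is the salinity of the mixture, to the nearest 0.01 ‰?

Conserving salt mass:
salt = 43,700×31.77 + 19,900×3.64 + 23,300×31.87 + 12,200×21.56 = 1,388,349 + 72,436 + 742,571 + 263,032 = 2,466,388
volume = 43,700 + 19,900 + 23,300 + 12,200 = 99,100 L
S = 2,466,388 / 99,100 = 24.8879 ‰

24.89 ‰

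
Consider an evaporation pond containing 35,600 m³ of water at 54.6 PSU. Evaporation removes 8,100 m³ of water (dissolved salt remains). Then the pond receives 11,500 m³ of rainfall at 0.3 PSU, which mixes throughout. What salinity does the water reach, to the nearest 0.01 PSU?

49.93 PSU

After evaporation: salt = 35,600×54.6 = 1,943,760; volume = 35,600 − 8,100 = 27,500 m³
After mixing: salt = 1,943,760 + 11,500×0.3 = 1,947,210; volume = 27,500 + 11,500 = 39,000 m³
S = 1,947,210 / 39,000 = 49.9285 PSU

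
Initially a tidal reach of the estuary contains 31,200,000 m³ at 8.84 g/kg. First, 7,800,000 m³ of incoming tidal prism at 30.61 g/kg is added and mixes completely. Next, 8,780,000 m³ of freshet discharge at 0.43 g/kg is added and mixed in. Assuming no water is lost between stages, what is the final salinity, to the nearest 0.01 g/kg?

Salt balance:
Initial salt = 31,200,000×8.84 = 275,808,000
After stage 1: salt = 275,808,000 + 7,800,000×30.61 = 514,566,000; volume = 39,000,000 m³; S = 13.194 g/kg
After stage 2: salt = 514,566,000 + 8,780,000×0.43 = 518,341,400; volume = 47,780,000 m³
S = 518,341,400 / 47,780,000 = 10.8485 g/kg

10.85 g/kg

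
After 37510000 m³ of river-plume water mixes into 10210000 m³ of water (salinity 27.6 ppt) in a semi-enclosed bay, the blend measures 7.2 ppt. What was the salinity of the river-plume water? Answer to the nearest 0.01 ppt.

1.65 ppt

Salt balance: 10,210,000×27.6 + 37,510,000×S = 47,720,000×7.2
281,796,000 + 37,510,000·S = 343,584,000
S = (343,584,000 − 281,796,000) / 37,510,000 = 1.6472 ppt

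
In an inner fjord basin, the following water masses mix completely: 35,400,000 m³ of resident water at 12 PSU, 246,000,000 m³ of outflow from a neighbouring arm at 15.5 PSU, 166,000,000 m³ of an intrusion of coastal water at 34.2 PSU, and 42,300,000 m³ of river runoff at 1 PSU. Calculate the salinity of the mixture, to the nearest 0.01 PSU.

Mass of salt is conserved:
salt = 35,400,000×12 + 246,000,000×15.5 + 166,000,000×34.2 + 42,300,000×1 = 424,800,000 + 3,813,000,000 + 5,677,200,000 + 42,300,000 = 9,957,300,000
volume = 35,400,000 + 246,000,000 + 166,000,000 + 42,300,000 = 489,700,000 m³
S = 9,957,300,000 / 489,700,000 = 20.3335 PSU

20.33 PSU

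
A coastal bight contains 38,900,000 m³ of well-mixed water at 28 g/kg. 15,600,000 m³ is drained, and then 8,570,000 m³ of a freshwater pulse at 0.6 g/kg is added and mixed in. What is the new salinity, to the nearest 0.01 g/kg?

20.63 g/kg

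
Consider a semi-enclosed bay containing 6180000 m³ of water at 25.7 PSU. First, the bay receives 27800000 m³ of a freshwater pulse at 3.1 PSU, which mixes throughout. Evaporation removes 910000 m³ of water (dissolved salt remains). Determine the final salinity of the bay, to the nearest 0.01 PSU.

After mixing: salt = 6,180,000×25.7 + 27,800,000×3.1 = 245,006,000; volume = 33,980,000 m³
After evaporation: salt unchanged = 245,006,000; volume = 33,980,000 − 910,000 = 33,070,000 m³
S = 245,006,000 / 33,070,000 = 7.4087 PSU

7.41 PSU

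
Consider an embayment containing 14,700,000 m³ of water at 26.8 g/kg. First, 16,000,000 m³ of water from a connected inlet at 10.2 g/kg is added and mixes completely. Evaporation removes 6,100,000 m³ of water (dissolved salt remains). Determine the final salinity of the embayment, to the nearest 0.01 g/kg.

22.65 g/kg

After mixing: salt = 14,700,000×26.8 + 16,000,000×10.2 = 557,160,000; volume = 30,700,000 m³
After evaporation: salt unchanged = 557,160,000; volume = 30,700,000 − 6,100,000 = 24,600,000 m³
S = 557,160,000 / 24,600,000 = 22.6488 g/kg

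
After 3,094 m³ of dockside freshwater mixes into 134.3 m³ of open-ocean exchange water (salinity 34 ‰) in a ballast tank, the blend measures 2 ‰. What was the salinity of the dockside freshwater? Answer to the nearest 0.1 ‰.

0.6 ‰

Salt balance: 134.3×34 + 3,094×S = 3,228.3×2
4,566.2 + 3,094·S = 6,456.6
S = (6,456.6 − 4,566.2) / 3,094 = 0.611 ‰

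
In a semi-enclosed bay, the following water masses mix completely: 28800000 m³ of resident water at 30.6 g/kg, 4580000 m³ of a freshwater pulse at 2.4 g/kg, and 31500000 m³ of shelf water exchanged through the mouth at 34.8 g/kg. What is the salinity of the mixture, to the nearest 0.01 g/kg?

30.65 g/kg

Total salt / total volume:
salt = 28,800,000×30.6 + 4,580,000×2.4 + 31,500,000×34.8 = 881,280,000 + 10,992,000 + 1,096,200,000 = 1,988,472,000
volume = 28,800,000 + 4,580,000 + 31,500,000 = 64,880,000 m³
S = 1,988,472,000 / 64,880,000 = 30.6485 g/kg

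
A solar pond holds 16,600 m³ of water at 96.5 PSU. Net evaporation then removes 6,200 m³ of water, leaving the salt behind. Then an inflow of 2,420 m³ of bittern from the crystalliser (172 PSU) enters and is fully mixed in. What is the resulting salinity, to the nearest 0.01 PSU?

After evaporation: salt = 16,600×96.5 = 1,601,900; volume = 16,600 − 6,200 = 10,400 m³
After mixing: salt = 1,601,900 + 2,420×172 = 2,018,140; volume = 10,400 + 2,420 = 12,820 m³
S = 2,018,140 / 12,820 = 157.4212 PSU

157.42 PSU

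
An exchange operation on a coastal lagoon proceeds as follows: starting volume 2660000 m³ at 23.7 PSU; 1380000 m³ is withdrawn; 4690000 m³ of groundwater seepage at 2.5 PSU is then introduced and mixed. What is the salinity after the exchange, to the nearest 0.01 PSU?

Remaining after removal: 1,280,000 m³ at 23.7 PSU (salt = 30,336,000)
After addition: salt = 30,336,000 + 4,690,000×2.5 = 42,061,000; volume = 5,970,000 m³
S = 42,061,000 / 5,970,000 = 7.0454 PSU

7.05 PSU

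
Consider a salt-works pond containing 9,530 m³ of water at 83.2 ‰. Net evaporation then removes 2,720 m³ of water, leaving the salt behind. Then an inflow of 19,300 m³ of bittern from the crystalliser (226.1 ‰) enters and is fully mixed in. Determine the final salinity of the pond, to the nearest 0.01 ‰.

After evaporation: salt = 9,530×83.2 = 792,896; volume = 9,530 − 2,720 = 6,810 m³
After mixing: salt = 792,896 + 19,300×226.1 = 5,156,626; volume = 6,810 + 19,300 = 26,110 m³
S = 5,156,626 / 26,110 = 197.4962 ‰

197.50 ‰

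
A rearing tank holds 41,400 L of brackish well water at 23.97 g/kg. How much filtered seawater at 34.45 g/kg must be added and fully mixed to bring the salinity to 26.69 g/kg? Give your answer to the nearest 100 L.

Salt balance: 41,400×23.97 + V×34.45 = (41,400+V)×26.69
992,358 + 34.45V = 1,104,966 + 26.69V
112,608 = 7.76V
V = 14,511.34 L

14500 L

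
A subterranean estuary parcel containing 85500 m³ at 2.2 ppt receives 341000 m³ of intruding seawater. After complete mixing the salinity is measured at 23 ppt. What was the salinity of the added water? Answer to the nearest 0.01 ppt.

Salt balance: 85,500×2.2 + 341,000×S = 426,500×23
188,100 + 341,000·S = 9,809,500
S = (9,809,500 − 188,100) / 341,000 = 28.2152 ppt

28.22 ppt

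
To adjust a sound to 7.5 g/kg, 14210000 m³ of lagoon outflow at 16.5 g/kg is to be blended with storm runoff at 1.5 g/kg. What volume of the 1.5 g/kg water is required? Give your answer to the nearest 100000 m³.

Salt balance: 14,210,000×16.5 + V×1.5 = (14,210,000+V)×7.5
234,465,000 + 1.5V = 106,575,000 + 7.5V
127,890,000 = 6V
V = 21,315,000 m³

21300000 m³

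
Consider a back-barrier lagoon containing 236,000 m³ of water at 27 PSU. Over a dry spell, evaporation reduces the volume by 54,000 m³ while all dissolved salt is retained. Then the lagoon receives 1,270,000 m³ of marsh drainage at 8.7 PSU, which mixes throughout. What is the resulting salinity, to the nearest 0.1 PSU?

After evaporation: salt = 236,000×27 = 6,372,000; volume = 236,000 − 54,000 = 182,000 m³
After mixing: salt = 6,372,000 + 1,270,000×8.7 = 17,421,000; volume = 182,000 + 1,270,000 = 1,452,000 m³
S = 17,421,000 / 1,452,000 = 11.9979 PSU

12.0 PSU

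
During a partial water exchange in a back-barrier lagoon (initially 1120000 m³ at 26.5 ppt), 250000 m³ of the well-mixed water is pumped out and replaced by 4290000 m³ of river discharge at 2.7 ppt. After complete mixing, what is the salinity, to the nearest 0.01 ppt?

Remaining after removal: 870,000 m³ at 26.5 ppt (salt = 23,055,000)
After addition: salt = 23,055,000 + 4,290,000×2.7 = 34,638,000; volume = 5,160,000 m³
S = 34,638,000 / 5,160,000 = 6.7128 ppt

6.71 ppt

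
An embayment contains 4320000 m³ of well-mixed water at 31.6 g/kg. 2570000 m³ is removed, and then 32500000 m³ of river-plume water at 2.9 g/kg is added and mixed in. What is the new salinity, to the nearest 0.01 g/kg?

4.37 g/kg

Remaining after removal: 1,750,000 m³ at 31.6 g/kg (salt = 55,300,000)
After addition: salt = 55,300,000 + 32,500,000×2.9 = 149,550,000; volume = 34,250,000 m³
S = 149,550,000 / 34,250,000 = 4.3664 g/kg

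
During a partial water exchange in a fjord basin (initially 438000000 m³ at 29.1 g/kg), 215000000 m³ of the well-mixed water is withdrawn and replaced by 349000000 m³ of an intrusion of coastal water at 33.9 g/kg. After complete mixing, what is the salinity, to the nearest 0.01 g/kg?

Remaining after removal: 223,000,000 m³ at 29.1 g/kg (salt = 6,489,300,000)
After addition: salt = 6,489,300,000 + 349,000,000×33.9 = 18,320,400,000; volume = 572,000,000 m³
S = 18,320,400,000 / 572,000,000 = 32.0287 g/kg

32.03 g/kg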